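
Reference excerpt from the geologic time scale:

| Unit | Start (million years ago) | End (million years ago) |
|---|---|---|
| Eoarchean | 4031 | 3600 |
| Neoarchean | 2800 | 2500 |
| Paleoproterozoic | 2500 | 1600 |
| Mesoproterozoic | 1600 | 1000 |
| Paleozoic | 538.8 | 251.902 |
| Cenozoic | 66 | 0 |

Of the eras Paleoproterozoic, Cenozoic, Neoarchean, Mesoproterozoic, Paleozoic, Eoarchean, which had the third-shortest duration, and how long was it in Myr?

Neoarchean, 300 million years

Start − end for each: Paleoproterozoic 2500 − 1600 = 900; Cenozoic 66 − 0 = 66; Neoarchean 2800 − 2500 = 300; Mesoproterozoic 1600 − 1000 = 600; Paleozoic 538.8 − 251.902 = 286.898; Eoarchean 4031 − 3600 = 431.
Ranking these from shortest: Cenozoic < Paleozoic < Neoarchean < Eoarchean < Mesoproterozoic < Paleoproterozoic.
Position 3 in that ranking is Neoarchean, which lasted 300 Myr.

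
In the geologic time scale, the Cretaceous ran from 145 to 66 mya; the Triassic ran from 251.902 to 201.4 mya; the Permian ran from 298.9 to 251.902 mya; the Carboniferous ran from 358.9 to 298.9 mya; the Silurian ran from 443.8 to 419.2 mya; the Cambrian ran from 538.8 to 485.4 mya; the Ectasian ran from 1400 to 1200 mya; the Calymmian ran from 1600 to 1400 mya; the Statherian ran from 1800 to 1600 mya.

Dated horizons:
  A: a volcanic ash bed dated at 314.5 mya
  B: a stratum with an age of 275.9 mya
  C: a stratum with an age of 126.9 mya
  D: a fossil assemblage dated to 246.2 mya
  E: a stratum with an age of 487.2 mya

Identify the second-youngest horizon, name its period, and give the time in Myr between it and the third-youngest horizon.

D, in the Triassic; 29.7 million years to B

Smaller Ma means younger, so youngest first: C 126.9 < D 246.2 < B 275.9 < A 314.5 < E 487.2.
Counting 2 along gives D (246.2 Ma); the excerpt puts that inside the Triassic, 251.902–201.4 Ma.
Next in line is B (275.9 Ma), and 275.9 − 246.2 = 29.7 Myr.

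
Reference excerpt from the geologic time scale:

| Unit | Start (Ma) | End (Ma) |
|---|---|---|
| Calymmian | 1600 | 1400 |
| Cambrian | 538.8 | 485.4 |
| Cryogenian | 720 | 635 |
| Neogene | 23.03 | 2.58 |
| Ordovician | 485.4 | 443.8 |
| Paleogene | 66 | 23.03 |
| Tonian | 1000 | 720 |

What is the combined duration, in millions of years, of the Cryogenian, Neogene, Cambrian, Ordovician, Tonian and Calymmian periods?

680.45 million years

Duration is start − end for each: (720 − 635) + (23.03 − 2.58) + (538.8 − 485.4) + (485.4 − 443.8) + (1000 − 720) + (1600 − 1400).
That is 85 + 20.45 + 53.4 + 41.6 + 280 + 200, which totals 680.45 million years.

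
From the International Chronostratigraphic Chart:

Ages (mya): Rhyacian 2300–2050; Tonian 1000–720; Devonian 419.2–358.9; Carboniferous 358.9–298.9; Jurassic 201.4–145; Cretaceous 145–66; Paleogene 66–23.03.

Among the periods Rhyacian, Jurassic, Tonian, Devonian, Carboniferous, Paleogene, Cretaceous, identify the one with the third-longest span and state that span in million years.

Durations: Rhyacian 250; Jurassic 56.4; Tonian 280; Devonian 60.3; Carboniferous 60; Paleogene 42.97; Cretaceous 79 Myr.
Sorted longest-first: Tonian (280), Rhyacian (250), Cretaceous (79), Devonian (60.3), Carboniferous (60), Jurassic (56.4), Paleogene (42.97).
The third longest is Cretaceous at 79 Myr.

Cretaceous, 79 million years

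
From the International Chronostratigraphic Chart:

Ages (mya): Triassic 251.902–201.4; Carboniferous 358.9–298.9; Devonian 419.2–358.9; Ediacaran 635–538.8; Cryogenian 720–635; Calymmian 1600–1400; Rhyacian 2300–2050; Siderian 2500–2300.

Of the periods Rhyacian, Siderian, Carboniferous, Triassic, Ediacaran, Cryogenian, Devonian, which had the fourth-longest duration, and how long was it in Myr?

Start − end for each: Rhyacian 2300 − 2050 = 250; Siderian 2500 − 2300 = 200; Carboniferous 358.9 − 298.9 = 60; Triassic 251.902 − 201.4 = 50.502; Ediacaran 635 − 538.8 = 96.2; Cryogenian 720 − 635 = 85; Devonian 419.2 − 358.9 = 60.3.
Ranking these from longest: Rhyacian > Siderian > Ediacaran > Cryogenian > Devonian > Carboniferous > Triassic.
Position 4 in that ranking is Cryogenian, which lasted 85 Myr.

Cryogenian, 85 million years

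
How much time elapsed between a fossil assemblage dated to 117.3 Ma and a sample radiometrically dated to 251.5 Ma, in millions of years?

251.5 − 117.3 = 134.2 million years.

134.2 million years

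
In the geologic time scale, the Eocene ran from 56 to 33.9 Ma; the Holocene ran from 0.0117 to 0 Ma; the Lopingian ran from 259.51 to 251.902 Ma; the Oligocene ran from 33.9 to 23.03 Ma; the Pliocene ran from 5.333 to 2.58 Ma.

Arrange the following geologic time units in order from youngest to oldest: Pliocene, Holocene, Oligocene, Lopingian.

Holocene → Pliocene → Oligocene → Lopingian

Sorting by start age (ascending Ma, since larger Ma = older): Holocene began 0.0117, Pliocene began 5.333, Oligocene began 33.9, Lopingian began 259.51.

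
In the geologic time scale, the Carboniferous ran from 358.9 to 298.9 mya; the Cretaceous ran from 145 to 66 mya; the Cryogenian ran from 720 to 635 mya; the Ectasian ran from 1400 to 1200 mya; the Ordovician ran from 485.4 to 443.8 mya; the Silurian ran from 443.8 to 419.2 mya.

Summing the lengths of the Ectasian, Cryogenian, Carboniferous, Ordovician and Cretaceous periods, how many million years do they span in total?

465.6 million years

Each duration: Ectasian = 200; Cryogenian = 85; Carboniferous = 60; Ordovician = 41.6; Cretaceous = 79.
Sum: 200 + 85 + 60 + 41.6 + 79 = 465.6 Myr.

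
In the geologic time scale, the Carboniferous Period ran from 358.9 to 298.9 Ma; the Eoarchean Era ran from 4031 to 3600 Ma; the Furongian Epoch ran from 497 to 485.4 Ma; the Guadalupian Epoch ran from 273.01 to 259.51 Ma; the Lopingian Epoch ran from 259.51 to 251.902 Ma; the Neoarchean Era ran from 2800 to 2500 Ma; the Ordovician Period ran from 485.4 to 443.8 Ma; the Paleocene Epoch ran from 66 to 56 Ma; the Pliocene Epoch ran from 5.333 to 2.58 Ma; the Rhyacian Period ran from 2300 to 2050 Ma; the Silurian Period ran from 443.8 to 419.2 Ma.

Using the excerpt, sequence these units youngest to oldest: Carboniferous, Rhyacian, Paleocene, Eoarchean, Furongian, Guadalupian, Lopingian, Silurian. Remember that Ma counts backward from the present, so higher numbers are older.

Paleocene, Lopingian, Guadalupian, Carboniferous, Silurian, Furongian, Rhyacian, Eoarchean

The oldest of these is Eoarchean (starts 4031 Ma) and the youngest is Paleocene (ends 56 Ma).
In between, by decreasing start age: Rhyacian (2300), Furongian (497), Silurian (443.8), Carboniferous (358.9), Guadalupian (273.01), Lopingian (259.51).
Listing youngest first means reversing that sequence.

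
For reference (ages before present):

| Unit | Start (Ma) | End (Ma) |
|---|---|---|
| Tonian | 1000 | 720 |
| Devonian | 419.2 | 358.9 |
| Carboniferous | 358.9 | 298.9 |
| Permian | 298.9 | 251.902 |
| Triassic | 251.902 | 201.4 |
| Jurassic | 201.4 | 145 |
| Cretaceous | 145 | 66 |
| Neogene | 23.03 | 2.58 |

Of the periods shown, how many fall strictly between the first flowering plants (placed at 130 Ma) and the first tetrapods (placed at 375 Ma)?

The older date is 375 Ma and the younger is 130 Ma.
Periods with start < 375 and end > 130 Ma: Carboniferous (358.9–298.9), Permian (298.9–251.902), Triassic (251.902–201.4), Jurassic (201.4–145).
That is 4 complete periods.

4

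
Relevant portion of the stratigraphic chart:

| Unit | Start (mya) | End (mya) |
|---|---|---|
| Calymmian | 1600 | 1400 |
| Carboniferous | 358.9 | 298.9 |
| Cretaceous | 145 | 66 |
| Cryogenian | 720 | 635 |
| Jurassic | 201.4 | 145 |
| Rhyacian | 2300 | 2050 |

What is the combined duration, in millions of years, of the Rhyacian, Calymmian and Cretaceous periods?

529 million years

Duration is start − end for each: (2300 − 2050) + (1600 − 1400) + (145 − 66).
That is 250 + 200 + 79, which totals 529 million years.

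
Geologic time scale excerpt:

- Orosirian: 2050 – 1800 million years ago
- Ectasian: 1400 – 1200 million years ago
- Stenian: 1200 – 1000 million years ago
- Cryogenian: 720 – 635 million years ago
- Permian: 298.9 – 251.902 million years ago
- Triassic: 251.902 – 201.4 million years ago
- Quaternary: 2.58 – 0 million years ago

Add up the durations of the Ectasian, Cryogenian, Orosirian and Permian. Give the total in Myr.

581.998 million years

Duration is start − end for each: (1400 − 1200) + (720 − 635) + (2050 − 1800) + (298.9 − 251.902).
That is 200 + 85 + 250 + 46.998, which totals 581.998 million years.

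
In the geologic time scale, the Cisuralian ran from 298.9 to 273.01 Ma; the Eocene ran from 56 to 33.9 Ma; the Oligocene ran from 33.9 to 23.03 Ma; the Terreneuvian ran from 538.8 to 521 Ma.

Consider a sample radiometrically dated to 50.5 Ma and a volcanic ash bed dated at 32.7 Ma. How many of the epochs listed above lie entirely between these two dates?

The older date is 50.5 Ma and the younger is 32.7 Ma.
No epoch both begins after 50.5 Ma and ends before 32.7 Ma, so the count is 0.

0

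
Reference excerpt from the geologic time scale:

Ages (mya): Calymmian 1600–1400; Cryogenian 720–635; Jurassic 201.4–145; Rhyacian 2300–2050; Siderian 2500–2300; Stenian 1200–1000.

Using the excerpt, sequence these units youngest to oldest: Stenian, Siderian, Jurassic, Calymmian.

Jurassic, Stenian, Calymmian, Siderian

Sorting by start age (ascending Ma, since larger Ma = older): Jurassic start 201.4, Stenian start 1200, Calymmian start 1600, Siderian start 2500.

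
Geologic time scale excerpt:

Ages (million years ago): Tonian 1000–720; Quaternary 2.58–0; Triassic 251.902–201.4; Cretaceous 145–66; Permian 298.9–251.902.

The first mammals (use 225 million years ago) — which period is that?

225 Ma lies between 251.902 and 201.4 Ma, so it falls in the Triassic.

Triassic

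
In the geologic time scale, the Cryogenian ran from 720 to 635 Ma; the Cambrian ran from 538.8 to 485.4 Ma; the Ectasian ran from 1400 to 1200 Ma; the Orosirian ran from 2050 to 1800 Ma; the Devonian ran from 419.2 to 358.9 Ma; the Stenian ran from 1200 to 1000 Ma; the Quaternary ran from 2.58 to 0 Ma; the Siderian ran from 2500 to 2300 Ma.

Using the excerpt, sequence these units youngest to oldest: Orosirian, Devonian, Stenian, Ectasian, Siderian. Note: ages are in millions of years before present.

The oldest of these is Siderian (starts 2500 Ma) and the youngest is Devonian (ends 358.9 Ma).
In between, by decreasing start age: Orosirian (2050), Ectasian (1400), Stenian (1200).
Listing youngest first means reversing that sequence.

Devonian, Stenian, Ectasian, Orosirian, Siderian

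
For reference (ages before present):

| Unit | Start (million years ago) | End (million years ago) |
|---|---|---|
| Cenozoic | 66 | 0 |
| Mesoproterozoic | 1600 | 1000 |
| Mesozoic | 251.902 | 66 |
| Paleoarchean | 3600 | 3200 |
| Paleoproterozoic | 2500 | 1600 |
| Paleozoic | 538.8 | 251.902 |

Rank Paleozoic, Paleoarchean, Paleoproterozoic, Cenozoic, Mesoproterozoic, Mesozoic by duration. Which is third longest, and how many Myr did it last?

Paleoarchean, 400 million years

Start − end for each: Paleozoic 538.8 − 251.902 = 286.898; Paleoarchean 3600 − 3200 = 400; Paleoproterozoic 2500 − 1600 = 900; Cenozoic 66 − 0 = 66; Mesoproterozoic 1600 − 1000 = 600; Mesozoic 251.902 − 66 = 185.902.
Ranking these from longest: Paleoproterozoic > Mesoproterozoic > Paleoarchean > Paleozoic > Mesozoic > Cenozoic.
Position 3 in that ranking is Paleoarchean, which lasted 400 Myr.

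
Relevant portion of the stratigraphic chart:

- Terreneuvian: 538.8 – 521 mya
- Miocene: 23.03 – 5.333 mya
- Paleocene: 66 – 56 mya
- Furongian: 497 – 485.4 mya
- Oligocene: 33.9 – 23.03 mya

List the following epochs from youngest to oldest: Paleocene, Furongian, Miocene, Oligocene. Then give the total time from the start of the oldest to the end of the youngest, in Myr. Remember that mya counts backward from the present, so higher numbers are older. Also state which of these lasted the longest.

Start ages (Ma): Furongian 497, Paleocene 66, Oligocene 33.9, Miocene 23.03.
Ordered youngest to oldest: Miocene, Oligocene, Paleocene, Furongian.
Span = 497 − 5.333 = 491.667 Myr.
Durations: Oligocene 10.87, Miocene 17.697, Paleocene 10, Furongian 11.6 → longest is Miocene (17.697 Myr).

Miocene, Oligocene, Paleocene, Furongian; total span 491.667 Myr; longest is Miocene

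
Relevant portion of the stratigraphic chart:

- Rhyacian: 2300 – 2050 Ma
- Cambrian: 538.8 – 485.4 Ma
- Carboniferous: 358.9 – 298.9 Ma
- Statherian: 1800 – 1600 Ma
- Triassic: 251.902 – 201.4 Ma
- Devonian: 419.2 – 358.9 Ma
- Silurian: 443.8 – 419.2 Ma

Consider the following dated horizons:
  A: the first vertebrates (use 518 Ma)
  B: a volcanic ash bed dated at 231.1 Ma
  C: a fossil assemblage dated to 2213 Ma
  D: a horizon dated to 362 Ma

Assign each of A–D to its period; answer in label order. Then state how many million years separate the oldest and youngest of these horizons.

A — Cambrian; B — Triassic; C — Rhyacian; D — Devonian; span 1981.9 million years

A: 518 Ma lies in 538.8–485.4 Ma, so Cambrian.
B: 231.1 Ma lies in 251.902–201.4 Ma, so Triassic.
C: 2213 Ma lies in 2300–2050 Ma, so Rhyacian.
D: 362 Ma lies in 419.2–358.9 Ma, so Devonian.
Oldest = 2213 Ma, youngest = 231.1 Ma → span 1981.9 Myr.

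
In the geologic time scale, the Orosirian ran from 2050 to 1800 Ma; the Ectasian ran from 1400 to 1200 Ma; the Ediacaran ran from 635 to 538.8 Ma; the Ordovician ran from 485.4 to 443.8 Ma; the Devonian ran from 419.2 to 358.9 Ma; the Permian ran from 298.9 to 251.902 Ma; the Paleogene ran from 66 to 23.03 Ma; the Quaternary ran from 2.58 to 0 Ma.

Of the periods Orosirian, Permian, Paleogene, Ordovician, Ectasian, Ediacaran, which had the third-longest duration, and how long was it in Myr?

Ediacaran, 96.2 million years

Start − end for each: Orosirian 2050 − 1800 = 250; Permian 298.9 − 251.902 = 46.998; Paleogene 66 − 23.03 = 42.97; Ordovician 485.4 − 443.8 = 41.6; Ectasian 1400 − 1200 = 200; Ediacaran 635 − 538.8 = 96.2.
Ranking these from longest: Orosirian > Ectasian > Ediacaran > Permian > Paleogene > Ordovician.
Position 3 in that ranking is Ediacaran, which lasted 96.2 Myr.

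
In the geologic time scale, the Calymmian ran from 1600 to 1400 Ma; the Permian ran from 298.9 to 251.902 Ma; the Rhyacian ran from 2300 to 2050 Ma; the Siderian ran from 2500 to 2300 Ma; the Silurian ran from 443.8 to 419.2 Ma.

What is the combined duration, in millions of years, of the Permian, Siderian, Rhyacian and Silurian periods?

Each duration: Permian = 46.998; Siderian = 200; Rhyacian = 250; Silurian = 24.6.
Sum: 46.998 + 200 + 250 + 24.6 = 521.598 Myr.

521.598 million years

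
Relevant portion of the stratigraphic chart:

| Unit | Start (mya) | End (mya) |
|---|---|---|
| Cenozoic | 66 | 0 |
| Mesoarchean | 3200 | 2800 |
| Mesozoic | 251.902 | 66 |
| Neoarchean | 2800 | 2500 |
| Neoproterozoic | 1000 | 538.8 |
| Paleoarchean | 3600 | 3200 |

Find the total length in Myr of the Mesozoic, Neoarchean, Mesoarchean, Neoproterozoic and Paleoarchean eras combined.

Duration is start − end for each: (251.902 − 66) + (2800 − 2500) + (3200 − 2800) + (1000 − 538.8) + (3600 − 3200).
That is 185.902 + 300 + 400 + 461.2 + 400, which totals 1747.102 million years.

1747.102 million years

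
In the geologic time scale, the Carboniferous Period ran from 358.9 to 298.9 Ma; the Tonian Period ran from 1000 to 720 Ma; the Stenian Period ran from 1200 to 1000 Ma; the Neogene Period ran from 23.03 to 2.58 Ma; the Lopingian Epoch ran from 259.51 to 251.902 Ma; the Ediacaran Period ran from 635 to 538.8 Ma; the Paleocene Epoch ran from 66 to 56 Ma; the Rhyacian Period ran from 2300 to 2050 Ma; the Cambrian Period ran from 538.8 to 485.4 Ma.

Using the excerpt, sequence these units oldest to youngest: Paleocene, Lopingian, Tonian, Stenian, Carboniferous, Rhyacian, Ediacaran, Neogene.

Rhyacian, then Stenian, then Tonian, then Ediacaran, then Carboniferous, then Lopingian, then Paleocene, then Neogene

Read off each span (Ma): Paleocene 66–56; Lopingian 259.51–251.902; Tonian 1000–720; Stenian 1200–1000; Carboniferous 358.9–298.9; Rhyacian 2300–2050; Ediacaran 635–538.8; Neogene 23.03–2.58.
Larger Ma is older, so oldest→youngest is Rhyacian, Stenian, Tonian, Ediacaran, Carboniferous, Lopingian, Paleocene, Neogene.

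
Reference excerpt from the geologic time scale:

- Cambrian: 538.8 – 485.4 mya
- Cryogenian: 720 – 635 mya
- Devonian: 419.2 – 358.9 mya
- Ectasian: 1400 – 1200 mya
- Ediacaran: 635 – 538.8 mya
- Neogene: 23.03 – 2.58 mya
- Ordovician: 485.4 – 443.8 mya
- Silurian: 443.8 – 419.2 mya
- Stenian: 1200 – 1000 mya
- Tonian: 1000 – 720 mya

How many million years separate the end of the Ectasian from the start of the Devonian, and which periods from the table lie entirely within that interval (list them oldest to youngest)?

780.8 million years; Stenian, Tonian, Cryogenian, Ediacaran, Cambrian, Ordovician, Silurian

End of Ectasian = 1200 Ma; start of Devonian = 419.2 Ma.
Gap = 1200 − 419.2 = 780.8 Myr.
Periods wholly inside 1200–419.2 Ma: Stenian (1200–1000), Tonian (1000–720), Cryogenian (720–635), Ediacaran (635–538.8), Cambrian (538.8–485.4), Ordovician (485.4–443.8), Silurian (443.8–419.2).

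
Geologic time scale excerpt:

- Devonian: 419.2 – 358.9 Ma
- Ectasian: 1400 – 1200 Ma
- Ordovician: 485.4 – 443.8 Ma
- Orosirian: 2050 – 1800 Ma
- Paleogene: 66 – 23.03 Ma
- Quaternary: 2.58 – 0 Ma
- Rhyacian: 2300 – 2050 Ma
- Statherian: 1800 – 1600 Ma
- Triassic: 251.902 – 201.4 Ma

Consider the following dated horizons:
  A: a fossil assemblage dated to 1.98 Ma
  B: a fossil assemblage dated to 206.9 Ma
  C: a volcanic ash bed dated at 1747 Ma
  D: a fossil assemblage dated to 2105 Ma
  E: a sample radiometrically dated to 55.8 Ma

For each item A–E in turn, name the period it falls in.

A — Quaternary; B — Triassic; C — Statherian; D — Rhyacian; E — Paleogene

Match each age against the start–end ranges in the excerpt: A = 1.98 Ma → Quaternary (2.58–0); B = 206.9 Ma → Triassic (251.902–201.4); C = 1747 Ma → Statherian (1800–1600); D = 2105 Ma → Rhyacian (2300–2050); E = 55.8 Ma → Paleogene (66–23.03).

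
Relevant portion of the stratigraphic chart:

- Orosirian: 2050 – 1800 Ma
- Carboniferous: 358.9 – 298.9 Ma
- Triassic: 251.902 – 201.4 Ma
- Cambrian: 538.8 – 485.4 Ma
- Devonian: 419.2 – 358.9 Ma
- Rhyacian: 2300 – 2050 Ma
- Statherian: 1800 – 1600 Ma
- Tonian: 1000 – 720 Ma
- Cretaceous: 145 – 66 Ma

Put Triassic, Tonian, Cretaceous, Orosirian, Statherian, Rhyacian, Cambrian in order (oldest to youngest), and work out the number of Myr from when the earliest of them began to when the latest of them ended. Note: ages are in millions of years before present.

Rhyacian, Orosirian, Statherian, Tonian, Cambrian, Triassic, Cretaceous; total span 2234 Myr

From the excerpt: Triassic 251.902–201.4; Tonian 1000–720; Cretaceous 145–66; Orosirian 2050–1800; Statherian 1800–1600; Rhyacian 2300–2050; Cambrian 538.8–485.4 (Ma).
Larger Ma is earlier, so the oldest is Rhyacian and the youngest is Cretaceous; oldest to youngest: Rhyacian, Orosirian, Statherian, Tonian, Cambrian, Triassic, Cretaceous.
Oldest start 2300 minus youngest end 66 gives 2234 Myr overall.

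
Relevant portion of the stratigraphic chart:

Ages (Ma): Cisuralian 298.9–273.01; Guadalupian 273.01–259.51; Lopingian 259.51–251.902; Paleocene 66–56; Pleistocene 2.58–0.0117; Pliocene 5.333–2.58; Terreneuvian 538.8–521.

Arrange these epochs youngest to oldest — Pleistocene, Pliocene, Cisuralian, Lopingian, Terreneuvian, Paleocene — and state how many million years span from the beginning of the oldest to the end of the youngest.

Pleistocene → Pliocene → Paleocene → Lopingian → Cisuralian → Terreneuvian; total span 538.7883 Myr

From the excerpt: Pleistocene 2.58–0.0117; Pliocene 5.333–2.58; Cisuralian 298.9–273.01; Lopingian 259.51–251.902; Terreneuvian 538.8–521; Paleocene 66–56 (Ma).
Larger Ma is earlier, so the oldest is Terreneuvian and the youngest is Pleistocene; youngest to oldest: Pleistocene, Pliocene, Paleocene, Lopingian, Cisuralian, Terreneuvian.
Oldest start 538.8 minus youngest end 0.0117 gives 538.7883 Myr overall.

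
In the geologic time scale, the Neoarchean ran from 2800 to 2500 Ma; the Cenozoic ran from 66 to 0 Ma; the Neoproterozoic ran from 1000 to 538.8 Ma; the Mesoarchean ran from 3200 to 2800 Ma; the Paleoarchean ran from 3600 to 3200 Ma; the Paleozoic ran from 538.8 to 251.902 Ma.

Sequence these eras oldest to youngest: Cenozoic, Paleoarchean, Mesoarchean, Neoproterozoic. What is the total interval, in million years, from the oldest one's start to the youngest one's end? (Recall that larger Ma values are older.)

From the excerpt: Cenozoic 66–0; Paleoarchean 3600–3200; Mesoarchean 3200–2800; Neoproterozoic 1000–538.8 (Ma).
Larger Ma is earlier, so the oldest is Paleoarchean and the youngest is Cenozoic; oldest to youngest: Paleoarchean, Mesoarchean, Neoproterozoic, Cenozoic.
Oldest start 3600 minus youngest end 0 gives 3600 Myr overall.

Paleoarchean → Mesoarchean → Neoproterozoic → Cenozoic; total span 3600 Myr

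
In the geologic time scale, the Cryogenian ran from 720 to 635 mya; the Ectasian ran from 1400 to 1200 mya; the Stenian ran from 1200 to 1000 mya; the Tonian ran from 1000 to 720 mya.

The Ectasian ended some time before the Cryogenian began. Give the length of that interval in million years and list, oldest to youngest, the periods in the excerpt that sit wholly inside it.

End of Ectasian = 1200 Ma; start of Cryogenian = 720 Ma.
Gap = 1200 − 720 = 480 Myr.
Periods wholly inside 1200–720 Ma: Stenian (1200–1000), Tonian (1000–720).

480 million years; Stenian, Tonian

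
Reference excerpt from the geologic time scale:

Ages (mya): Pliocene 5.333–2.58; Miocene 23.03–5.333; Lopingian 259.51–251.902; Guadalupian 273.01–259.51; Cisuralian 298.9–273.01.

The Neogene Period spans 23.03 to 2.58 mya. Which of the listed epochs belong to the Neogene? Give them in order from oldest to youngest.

Miocene, Pliocene

Epochs with both bounds inside 23.03–2.58 Ma: Miocene (23.03–5.333), Pliocene (5.333–2.58).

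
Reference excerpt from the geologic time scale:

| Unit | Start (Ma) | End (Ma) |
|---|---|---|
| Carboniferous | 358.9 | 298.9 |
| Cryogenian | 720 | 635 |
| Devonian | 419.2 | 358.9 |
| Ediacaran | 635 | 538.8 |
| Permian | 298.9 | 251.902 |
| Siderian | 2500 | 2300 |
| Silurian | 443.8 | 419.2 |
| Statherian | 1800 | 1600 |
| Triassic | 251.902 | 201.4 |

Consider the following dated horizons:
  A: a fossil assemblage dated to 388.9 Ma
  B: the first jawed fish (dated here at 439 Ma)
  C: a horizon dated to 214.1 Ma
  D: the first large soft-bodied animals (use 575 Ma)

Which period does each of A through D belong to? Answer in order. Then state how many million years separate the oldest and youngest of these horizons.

A — Devonian; B — Silurian; C — Triassic; D — Ediacaran; span 360.9 million years

Match each age against the start–end ranges in the excerpt: A = 388.9 Ma → Devonian (419.2–358.9); B = 439 Ma → Silurian (443.8–419.2); C = 214.1 Ma → Triassic (251.902–201.4); D = 575 Ma → Ediacaran (635–538.8).
The largest age is 575 Ma and the smallest is 214.1 Ma; their difference is 360.9 Myr.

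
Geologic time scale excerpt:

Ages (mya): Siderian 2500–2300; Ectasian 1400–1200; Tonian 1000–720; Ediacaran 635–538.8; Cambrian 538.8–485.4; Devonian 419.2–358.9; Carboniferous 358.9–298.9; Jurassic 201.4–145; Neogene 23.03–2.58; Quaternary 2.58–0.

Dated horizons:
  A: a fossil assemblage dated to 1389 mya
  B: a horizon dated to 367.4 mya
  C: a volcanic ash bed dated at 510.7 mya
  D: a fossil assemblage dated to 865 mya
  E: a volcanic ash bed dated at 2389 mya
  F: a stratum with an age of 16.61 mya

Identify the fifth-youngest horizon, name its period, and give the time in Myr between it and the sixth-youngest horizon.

Sorted youngest-first by Ma: F (16.61), B (367.4), C (510.7), D (865), A (1389), E (2389).
The fifth youngest is A at 1389 Ma, which lies in 1400–1200 Ma: the Ectasian.
The sixth youngest is E at 2389 Ma; separation = |1389 − 2389| = 1000 Myr.

A, in the Ectasian; 1000 million years to E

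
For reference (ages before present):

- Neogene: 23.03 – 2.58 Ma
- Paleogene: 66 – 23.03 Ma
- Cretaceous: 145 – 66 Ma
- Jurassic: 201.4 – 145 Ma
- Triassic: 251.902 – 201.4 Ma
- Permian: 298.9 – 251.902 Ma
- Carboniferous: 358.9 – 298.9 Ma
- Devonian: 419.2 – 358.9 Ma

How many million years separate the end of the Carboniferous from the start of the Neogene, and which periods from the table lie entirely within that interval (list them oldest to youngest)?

The Carboniferous closes at 298.9 Ma and the Neogene opens at 23.03 Ma, so the interval is 298.9 − 23.03 = 275.87 Myr.
A period fits inside if it starts at or after 298.9 Ma and ends at or before 23.03 Ma; oldest first that gives Permian, Triassic, Jurassic, Cretaceous, Paleogene.

275.87 million years; Permian, Triassic, Jurassic, Cretaceous, Paleogene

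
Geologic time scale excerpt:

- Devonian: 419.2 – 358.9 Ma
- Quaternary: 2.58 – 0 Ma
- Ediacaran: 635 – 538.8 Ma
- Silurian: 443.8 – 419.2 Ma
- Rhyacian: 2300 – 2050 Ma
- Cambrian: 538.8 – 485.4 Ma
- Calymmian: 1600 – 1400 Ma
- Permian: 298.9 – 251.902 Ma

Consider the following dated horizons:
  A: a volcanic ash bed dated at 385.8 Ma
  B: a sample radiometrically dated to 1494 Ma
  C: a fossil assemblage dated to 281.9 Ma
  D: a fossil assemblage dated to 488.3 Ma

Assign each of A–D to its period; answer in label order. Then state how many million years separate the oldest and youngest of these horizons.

A — Devonian; B — Calymmian; C — Permian; D — Cambrian; span 1212.1 million years

A: 385.8 Ma lies in 419.2–358.9 Ma, so Devonian.
B: 1494 Ma lies in 1600–1400 Ma, so Calymmian.
C: 281.9 Ma lies in 298.9–251.902 Ma, so Permian.
D: 488.3 Ma lies in 538.8–485.4 Ma, so Cambrian.
Oldest = 1494 Ma, youngest = 281.9 Ma → span 1212.1 Myr.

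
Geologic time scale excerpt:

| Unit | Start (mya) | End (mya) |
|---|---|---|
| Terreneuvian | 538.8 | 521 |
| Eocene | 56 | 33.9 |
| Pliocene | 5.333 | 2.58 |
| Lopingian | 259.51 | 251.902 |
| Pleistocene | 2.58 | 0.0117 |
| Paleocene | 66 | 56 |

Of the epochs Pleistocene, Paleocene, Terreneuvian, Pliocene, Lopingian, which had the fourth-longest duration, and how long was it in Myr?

Start − end for each: Pleistocene 2.58 − 0.0117 = 2.5683; Paleocene 66 − 56 = 10; Terreneuvian 538.8 − 521 = 17.8; Pliocene 5.333 − 2.58 = 2.753; Lopingian 259.51 − 251.902 = 7.608.
Ranking these from longest: Terreneuvian > Paleocene > Lopingian > Pliocene > Pleistocene.
Position 4 in that ranking is Pliocene, which lasted 2.753 Myr.

Pliocene, 2.753 million years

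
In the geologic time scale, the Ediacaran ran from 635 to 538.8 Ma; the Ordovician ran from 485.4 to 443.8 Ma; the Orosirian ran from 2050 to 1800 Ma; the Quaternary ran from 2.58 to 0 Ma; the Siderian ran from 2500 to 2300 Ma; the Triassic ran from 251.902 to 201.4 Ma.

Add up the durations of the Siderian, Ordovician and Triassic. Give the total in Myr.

Duration is start − end for each: (2500 − 2300) + (485.4 − 443.8) + (251.902 − 201.4).
That is 200 + 41.6 + 50.502, which totals 292.102 million years.

292.102 million years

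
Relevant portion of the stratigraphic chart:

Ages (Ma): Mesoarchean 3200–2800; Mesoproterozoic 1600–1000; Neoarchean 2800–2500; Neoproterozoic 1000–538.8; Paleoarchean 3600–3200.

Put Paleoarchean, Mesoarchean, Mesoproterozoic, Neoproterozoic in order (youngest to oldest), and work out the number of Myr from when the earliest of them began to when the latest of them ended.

From the excerpt: Paleoarchean 3600–3200; Mesoarchean 3200–2800; Mesoproterozoic 1600–1000; Neoproterozoic 1000–538.8 (Ma).
Larger Ma is earlier, so the oldest is Paleoarchean and the youngest is Neoproterozoic; youngest to oldest: Neoproterozoic, Mesoproterozoic, Mesoarchean, Paleoarchean.
Oldest start 3600 minus youngest end 538.8 gives 3061.2 Myr overall.

Neoproterozoic → Mesoproterozoic → Mesoarchean → Paleoarchean; total span 3061.2 Myr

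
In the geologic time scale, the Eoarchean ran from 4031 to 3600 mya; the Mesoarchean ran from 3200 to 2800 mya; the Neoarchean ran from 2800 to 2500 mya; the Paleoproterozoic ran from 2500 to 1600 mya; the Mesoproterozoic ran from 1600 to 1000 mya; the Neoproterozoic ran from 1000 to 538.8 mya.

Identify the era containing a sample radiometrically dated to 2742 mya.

Neoarchean

2742 Ma lies between 2800 and 2500 Ma, so it falls in the Neoarchean.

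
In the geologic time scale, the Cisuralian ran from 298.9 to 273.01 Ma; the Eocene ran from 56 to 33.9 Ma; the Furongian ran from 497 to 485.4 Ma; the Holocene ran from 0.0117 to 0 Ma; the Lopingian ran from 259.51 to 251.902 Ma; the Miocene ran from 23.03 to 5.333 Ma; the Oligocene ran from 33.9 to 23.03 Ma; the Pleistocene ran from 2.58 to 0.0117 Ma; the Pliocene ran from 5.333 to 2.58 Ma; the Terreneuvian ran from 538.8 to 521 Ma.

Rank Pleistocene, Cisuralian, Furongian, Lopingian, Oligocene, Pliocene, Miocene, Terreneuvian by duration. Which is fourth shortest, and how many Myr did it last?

Start − end for each: Pleistocene 2.58 − 0.0117 = 2.5683; Cisuralian 298.9 − 273.01 = 25.89; Furongian 497 − 485.4 = 11.6; Lopingian 259.51 − 251.902 = 7.608; Oligocene 33.9 − 23.03 = 10.87; Pliocene 5.333 − 2.58 = 2.753; Miocene 23.03 − 5.333 = 17.697; Terreneuvian 538.8 − 521 = 17.8.
Ranking these from shortest: Pleistocene < Pliocene < Lopingian < Oligocene < Furongian < Miocene < Terreneuvian < Cisuralian.
Position 4 in that ranking is Oligocene, which lasted 10.87 Myr.

Oligocene, 10.87 million years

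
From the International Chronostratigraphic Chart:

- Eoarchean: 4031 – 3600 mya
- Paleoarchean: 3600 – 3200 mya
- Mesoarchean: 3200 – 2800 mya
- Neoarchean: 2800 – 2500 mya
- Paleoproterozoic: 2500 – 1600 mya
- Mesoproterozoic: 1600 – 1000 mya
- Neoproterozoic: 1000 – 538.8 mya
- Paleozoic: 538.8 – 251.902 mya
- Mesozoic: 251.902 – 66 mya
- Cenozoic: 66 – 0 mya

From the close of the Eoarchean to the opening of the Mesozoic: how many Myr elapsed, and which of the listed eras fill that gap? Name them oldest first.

3348.098 million years; Paleoarchean, Mesoarchean, Neoarchean, Paleoproterozoic, Mesoproterozoic, Neoproterozoic, Paleozoic

End of Eoarchean = 3600 Ma; start of Mesozoic = 251.902 Ma.
Gap = 3600 − 251.902 = 3348.098 Myr.
Eras wholly inside 3600–251.902 Ma: Paleoarchean (3600–3200), Mesoarchean (3200–2800), Neoarchean (2800–2500), Paleoproterozoic (2500–1600), Mesoproterozoic (1600–1000), Neoproterozoic (1000–538.8), Paleozoic (538.8–251.902).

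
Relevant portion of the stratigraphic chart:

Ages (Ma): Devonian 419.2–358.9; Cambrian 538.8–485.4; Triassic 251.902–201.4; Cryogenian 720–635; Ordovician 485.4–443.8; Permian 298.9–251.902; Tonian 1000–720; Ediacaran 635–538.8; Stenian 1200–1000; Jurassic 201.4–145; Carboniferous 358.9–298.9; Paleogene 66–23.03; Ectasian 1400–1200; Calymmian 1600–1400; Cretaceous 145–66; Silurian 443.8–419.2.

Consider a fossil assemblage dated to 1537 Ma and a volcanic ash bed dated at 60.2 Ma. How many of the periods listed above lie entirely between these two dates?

The older date is 1537 Ma and the younger is 60.2 Ma.
Periods with start < 1537 and end > 60.2 Ma: Ectasian (1400–1200), Stenian (1200–1000), Tonian (1000–720), Cryogenian (720–635), Ediacaran (635–538.8), Cambrian (538.8–485.4), Ordovician (485.4–443.8), Silurian (443.8–419.2), Devonian (419.2–358.9), Carboniferous (358.9–298.9), Permian (298.9–251.902), Triassic (251.902–201.4), Jurassic (201.4–145), Cretaceous (145–66).
That is 14 complete periods.

14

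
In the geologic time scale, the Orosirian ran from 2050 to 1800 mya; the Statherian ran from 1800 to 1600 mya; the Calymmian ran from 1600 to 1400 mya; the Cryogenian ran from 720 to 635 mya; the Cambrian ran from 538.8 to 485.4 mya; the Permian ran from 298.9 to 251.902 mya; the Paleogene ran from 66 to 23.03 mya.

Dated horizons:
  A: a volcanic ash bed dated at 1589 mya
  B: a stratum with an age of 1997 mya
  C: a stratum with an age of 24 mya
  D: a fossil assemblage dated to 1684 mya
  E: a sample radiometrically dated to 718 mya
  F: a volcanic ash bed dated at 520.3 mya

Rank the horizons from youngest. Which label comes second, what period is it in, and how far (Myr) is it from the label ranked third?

Sorted youngest-first by Ma: C (24), F (520.3), E (718), A (1589), D (1684), B (1997).
The second youngest is F at 520.3 Ma, which lies in 538.8–485.4 Ma: the Cambrian.
The third youngest is E at 718 Ma; separation = |520.3 − 718| = 197.7 Myr.

F, in the Cambrian; 197.7 million years to E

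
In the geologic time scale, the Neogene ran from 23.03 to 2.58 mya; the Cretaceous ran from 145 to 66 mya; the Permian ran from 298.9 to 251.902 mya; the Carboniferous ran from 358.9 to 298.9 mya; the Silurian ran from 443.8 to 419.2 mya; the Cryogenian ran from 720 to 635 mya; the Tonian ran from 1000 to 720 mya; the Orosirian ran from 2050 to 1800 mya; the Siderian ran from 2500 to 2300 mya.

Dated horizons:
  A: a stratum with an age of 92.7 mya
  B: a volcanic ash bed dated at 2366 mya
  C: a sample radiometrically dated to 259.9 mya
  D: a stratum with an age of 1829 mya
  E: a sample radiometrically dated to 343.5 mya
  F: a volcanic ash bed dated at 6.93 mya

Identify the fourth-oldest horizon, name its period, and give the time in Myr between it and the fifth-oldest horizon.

Sorted oldest-first by Ma: B (2366), D (1829), E (343.5), C (259.9), A (92.7), F (6.93).
The fourth oldest is C at 259.9 Ma, which lies in 298.9–251.902 Ma: the Permian.
The fifth oldest is A at 92.7 Ma; separation = |259.9 − 92.7| = 167.2 Myr.

C, in the Permian; 167.2 million years to A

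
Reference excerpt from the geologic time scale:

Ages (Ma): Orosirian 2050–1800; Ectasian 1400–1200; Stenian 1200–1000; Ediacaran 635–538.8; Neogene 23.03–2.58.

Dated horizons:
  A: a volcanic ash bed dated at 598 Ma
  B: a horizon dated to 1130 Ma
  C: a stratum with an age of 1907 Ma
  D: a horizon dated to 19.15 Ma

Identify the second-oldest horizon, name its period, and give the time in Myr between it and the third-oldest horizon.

B, in the Stenian; 532 million years to A

Sorted oldest-first by Ma: C (1907), B (1130), A (598), D (19.15).
The second oldest is B at 1130 Ma, which lies in 1200–1000 Ma: the Stenian.
The third oldest is A at 598 Ma; separation = |1130 − 598| = 532 Myr.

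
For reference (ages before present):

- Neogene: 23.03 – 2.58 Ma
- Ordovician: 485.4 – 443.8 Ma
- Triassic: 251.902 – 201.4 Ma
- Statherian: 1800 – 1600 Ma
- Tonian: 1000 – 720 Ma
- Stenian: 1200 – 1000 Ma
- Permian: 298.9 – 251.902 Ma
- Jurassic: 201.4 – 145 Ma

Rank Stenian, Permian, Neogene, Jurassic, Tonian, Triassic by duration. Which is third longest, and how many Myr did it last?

Durations: Stenian 200; Permian 46.998; Neogene 20.45; Jurassic 56.4; Tonian 280; Triassic 50.502 Myr.
Sorted longest-first: Tonian (280), Stenian (200), Jurassic (56.4), Triassic (50.502), Permian (46.998), Neogene (20.45).
The third longest is Jurassic at 56.4 Myr.

Jurassic, 56.4 million years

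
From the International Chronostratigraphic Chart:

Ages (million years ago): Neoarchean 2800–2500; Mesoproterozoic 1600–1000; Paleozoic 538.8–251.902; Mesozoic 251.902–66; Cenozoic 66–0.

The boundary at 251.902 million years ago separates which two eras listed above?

The Paleozoic ends at 251.902 million years ago and the Mesozoic begins at 251.902 million years ago, so they share that boundary.

Paleozoic and Mesozoic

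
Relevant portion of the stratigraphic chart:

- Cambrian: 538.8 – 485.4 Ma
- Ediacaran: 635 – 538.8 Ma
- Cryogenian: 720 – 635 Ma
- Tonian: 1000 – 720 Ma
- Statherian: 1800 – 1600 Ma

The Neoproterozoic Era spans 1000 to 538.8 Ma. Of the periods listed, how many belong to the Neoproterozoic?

Periods inside 1000–538.8 Ma: Tonian, Cryogenian, Ediacaran — 3 in total.

3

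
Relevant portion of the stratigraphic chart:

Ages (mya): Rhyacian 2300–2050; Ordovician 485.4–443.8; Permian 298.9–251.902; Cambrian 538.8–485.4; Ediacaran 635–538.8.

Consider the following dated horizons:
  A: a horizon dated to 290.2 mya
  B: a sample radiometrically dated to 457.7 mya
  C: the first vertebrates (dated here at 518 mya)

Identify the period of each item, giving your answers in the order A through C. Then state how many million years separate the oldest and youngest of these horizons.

Match each age against the start–end ranges in the excerpt: A = 290.2 Ma → Permian (298.9–251.902); B = 457.7 Ma → Ordovician (485.4–443.8); C = 518 Ma → Cambrian (538.8–485.4).
The largest age is 518 Ma and the smallest is 290.2 Ma; their difference is 227.8 Myr.

A — Permian; B — Ordovician; C — Cambrian; span 227.8 million years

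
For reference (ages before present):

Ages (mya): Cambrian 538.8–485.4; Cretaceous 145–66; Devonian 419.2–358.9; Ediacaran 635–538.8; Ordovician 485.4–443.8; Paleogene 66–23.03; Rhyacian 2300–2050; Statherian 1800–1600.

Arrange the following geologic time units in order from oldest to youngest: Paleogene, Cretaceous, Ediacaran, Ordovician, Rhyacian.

Rhyacian → Ediacaran → Ordovician → Cretaceous → Paleogene

The oldest of these is Rhyacian (starts 2300 Ma) and the youngest is Paleogene (ends 23.03 Ma).
In between, by decreasing start age: Ediacaran (635), Ordovician (485.4), Cretaceous (145).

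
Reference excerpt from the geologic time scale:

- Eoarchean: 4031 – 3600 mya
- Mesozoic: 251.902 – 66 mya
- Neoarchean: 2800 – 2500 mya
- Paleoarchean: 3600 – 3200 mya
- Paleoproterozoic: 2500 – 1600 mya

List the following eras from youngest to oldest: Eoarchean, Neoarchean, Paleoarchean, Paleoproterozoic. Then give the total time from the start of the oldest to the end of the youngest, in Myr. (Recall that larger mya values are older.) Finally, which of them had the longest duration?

From the excerpt: Eoarchean 4031–3600; Neoarchean 2800–2500; Paleoarchean 3600–3200; Paleoproterozoic 2500–1600 (Ma).
Larger Ma is earlier, so the oldest is Eoarchean and the youngest is Paleoproterozoic; youngest to oldest: Paleoproterozoic, Neoarchean, Paleoarchean, Eoarchean.
Oldest start 4031 minus youngest end 1600 gives 2431 Myr overall.
Individual lengths (start − end): Paleoarchean 400; Eoarchean 431; Neoarchean 300; Paleoproterozoic 900. The largest is Paleoproterozoic at 900 Myr.

Paleoproterozoic, Neoarchean, Paleoarchean, Eoarchean; total span 2431 Myr; longest is Paleoproterozoic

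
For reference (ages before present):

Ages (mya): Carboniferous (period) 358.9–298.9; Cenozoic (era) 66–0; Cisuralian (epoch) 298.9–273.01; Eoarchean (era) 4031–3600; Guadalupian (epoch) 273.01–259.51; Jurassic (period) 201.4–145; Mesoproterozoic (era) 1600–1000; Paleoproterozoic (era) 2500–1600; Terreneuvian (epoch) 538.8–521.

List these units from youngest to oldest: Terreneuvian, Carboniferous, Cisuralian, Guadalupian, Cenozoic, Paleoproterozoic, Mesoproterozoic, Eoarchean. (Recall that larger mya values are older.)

Cenozoic, Guadalupian, Cisuralian, Carboniferous, Terreneuvian, Mesoproterozoic, Paleoproterozoic, Eoarchean

The oldest of these is Eoarchean (starts 4031 Ma) and the youngest is Cenozoic (ends 0 Ma).
In between, by decreasing start age: Paleoproterozoic (2500), Mesoproterozoic (1600), Terreneuvian (538.8), Carboniferous (358.9), Cisuralian (298.9), Guadalupian (273.01).
Listing youngest first means reversing that sequence.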